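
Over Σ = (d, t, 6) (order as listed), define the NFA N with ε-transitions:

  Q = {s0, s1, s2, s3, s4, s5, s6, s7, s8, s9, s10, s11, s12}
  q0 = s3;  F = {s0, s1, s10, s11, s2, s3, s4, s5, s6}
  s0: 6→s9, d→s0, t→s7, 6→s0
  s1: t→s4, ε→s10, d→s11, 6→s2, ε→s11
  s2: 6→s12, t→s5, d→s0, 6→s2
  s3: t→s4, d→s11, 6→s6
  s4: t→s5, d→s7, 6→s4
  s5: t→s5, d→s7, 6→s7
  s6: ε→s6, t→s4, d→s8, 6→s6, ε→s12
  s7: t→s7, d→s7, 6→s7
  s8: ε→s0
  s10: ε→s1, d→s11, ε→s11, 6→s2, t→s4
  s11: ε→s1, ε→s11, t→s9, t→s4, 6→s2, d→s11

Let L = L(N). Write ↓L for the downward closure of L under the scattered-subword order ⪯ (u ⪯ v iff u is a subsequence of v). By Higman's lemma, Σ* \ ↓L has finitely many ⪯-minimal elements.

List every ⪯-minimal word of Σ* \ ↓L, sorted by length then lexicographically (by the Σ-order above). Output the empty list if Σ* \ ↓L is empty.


Antichain: [td, tt6, 6dt, d6t6].

|Q|=13, |F|=9, |δ|=42 (9 ε).
min D↑ (8 st, q0=0, F={5}): 0:d→1,t→2,6→3 1:d→1,t→2,6→4 2:d→5,t→6,6→2 3:d→7,t→2,6→3 4:d→7,t→6,6→4 5:d→5,t→5,6→5 6:d→5,t→6,6→5 7:d→7,t→5,6→7 (ε-aug+det+¬).
'td': run [13, 4, 1] end={s7} rej; 2/2 deletions ∈↓L.
'tt6': run [13, 4, 2, 1] end={s7} ∉↓L; 3/3 del acc.
'6dt': |S_i|=[13, 9, 4, 1] end={s7} rej; 3/3 deletions ∈↓L.
'd6t6': |S_i|=[13, 11, 7, 2, 1] end={s7} — reject; 4/4 single-dels accept.
4 obstructions.


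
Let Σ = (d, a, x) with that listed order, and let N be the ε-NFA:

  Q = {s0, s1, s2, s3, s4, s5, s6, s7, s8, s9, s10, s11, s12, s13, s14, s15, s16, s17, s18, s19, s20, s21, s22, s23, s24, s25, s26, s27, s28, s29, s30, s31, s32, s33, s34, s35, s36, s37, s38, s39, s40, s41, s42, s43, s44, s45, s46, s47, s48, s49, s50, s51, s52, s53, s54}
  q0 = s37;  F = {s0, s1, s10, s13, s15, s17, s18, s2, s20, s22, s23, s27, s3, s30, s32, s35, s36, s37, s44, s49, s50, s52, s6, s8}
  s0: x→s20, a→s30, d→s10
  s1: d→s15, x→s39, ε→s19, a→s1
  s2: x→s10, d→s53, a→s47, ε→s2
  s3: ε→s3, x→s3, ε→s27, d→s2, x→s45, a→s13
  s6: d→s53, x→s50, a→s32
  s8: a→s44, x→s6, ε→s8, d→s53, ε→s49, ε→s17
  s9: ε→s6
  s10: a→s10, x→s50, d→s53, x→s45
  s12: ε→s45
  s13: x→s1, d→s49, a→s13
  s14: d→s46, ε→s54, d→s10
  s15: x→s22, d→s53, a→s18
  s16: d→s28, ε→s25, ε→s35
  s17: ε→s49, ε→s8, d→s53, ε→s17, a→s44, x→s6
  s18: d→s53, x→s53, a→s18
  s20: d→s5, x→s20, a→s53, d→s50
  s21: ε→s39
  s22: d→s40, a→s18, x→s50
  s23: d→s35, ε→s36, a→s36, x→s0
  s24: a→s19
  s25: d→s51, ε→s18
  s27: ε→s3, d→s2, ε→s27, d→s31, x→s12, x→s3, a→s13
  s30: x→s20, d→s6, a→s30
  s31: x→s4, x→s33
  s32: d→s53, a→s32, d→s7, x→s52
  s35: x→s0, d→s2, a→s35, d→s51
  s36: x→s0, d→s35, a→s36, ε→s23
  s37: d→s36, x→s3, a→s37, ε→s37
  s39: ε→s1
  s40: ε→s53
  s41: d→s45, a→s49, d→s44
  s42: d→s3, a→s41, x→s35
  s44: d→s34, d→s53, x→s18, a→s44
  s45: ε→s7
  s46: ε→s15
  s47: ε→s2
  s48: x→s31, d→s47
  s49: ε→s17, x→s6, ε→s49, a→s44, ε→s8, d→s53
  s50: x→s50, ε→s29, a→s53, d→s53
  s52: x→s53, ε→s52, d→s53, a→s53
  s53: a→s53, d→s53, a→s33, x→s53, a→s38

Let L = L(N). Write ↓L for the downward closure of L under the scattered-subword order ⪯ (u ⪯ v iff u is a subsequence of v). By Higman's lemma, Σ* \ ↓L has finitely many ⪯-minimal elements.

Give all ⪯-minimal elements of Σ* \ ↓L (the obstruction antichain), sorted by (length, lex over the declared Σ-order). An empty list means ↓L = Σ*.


|Q|=55, |F|=24, |δ|=132 (32 ε).
min D↑ (21 st, q0=0, F={10}): 0:d→1,a→0,x→2 1:d→3,a→1,x→4 2:d→5,a→6,x→2 3:d→5,a→3,x→4 4:d→7,a→8,x→9 5:d→10,a→5,x→7 6:d→11,a→6,x→12 7:d→10,a→7,x→13 8:d→14,a→8,x→9 9:d→13,a→10,x→9 10:d→10,a→10,x→10 11:d→10,a→15,x→14 12:d→16,a→12,x→12 13:d→10,a→10,x→13 14:d→10,a→17,x→13 15:d→10,a→15,x→18 16:d→10,a→18,x→19 17:d→10,a→17,x→20 18:d→10,a→18,x→10 19:d→10,a→18,x→13 20:d→10,a→10,x→10.
'xdd': |S_i|=[40, 35, 25, 6] end={s33,s34,s38,s40,s53,s7} ∉↓L; 3/3 single-dels accept.
'dddd': |S_i|=[40, 32, 21, 15, 4] end={s33,s38,s53,s7} — reject; 4/4 single-dels accept.
'dxxa': |S_i|=[40, 32, 19, 10, 3] end={s33,s38,s53} — reject; 4/4 single-dels accept.
'xadaxx': |S_i|=[40, 35, 29, 19, 9, 5, 3] end={s33,s38,s53} rej; 6/6 deletions ∈↓L.
'xaxdax': run [40, 35, 29, 20, 11, 4, 3] end={s33,s38,s53} rej; 6/6 deletions ∈↓L.
5 obstructions.

min(Σ*\↓L) = [xdd, dddd, dxxa, xadaxx, xaxdax].


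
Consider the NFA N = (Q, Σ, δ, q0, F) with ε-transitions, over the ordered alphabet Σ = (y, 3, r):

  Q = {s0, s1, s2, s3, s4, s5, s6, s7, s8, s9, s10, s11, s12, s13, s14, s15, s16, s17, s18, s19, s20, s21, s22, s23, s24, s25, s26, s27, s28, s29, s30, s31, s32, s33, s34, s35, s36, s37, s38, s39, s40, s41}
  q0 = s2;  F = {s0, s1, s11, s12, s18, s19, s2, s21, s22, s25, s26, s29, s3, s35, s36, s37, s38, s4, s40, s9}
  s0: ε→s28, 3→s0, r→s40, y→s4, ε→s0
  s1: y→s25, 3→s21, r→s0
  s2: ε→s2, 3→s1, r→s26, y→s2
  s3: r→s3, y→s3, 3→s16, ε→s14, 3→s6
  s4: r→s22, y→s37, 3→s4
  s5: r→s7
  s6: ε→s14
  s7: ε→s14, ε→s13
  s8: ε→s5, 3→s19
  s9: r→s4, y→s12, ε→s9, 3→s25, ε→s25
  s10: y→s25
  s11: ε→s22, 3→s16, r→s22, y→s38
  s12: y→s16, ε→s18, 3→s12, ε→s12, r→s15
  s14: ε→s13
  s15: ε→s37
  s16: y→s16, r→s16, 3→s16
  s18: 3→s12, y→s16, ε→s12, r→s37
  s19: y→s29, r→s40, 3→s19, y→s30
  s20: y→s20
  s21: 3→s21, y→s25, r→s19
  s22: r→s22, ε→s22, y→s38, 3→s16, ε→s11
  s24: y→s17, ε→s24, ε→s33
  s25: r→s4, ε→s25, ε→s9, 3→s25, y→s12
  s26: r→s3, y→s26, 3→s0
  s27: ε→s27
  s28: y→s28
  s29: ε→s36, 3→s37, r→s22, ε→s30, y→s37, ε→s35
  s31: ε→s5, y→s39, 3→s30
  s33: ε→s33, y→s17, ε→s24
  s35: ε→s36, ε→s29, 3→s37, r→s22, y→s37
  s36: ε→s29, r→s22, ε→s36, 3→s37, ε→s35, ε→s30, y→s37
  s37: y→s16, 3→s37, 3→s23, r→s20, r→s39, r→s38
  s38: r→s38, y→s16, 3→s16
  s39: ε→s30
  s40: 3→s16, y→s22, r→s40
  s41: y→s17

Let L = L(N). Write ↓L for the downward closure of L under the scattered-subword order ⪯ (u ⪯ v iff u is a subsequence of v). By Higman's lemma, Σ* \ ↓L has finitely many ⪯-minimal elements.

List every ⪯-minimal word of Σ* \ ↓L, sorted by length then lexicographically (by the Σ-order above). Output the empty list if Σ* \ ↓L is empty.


A = [rr3, 3yyy, 33ry3y].

|Q|=42, |F|=20, |δ|=114 (36 ε).
min D↑ (16 st, q0=0, F={11}): 0:y→0,3→1,r→2 1:y→3,3→4,r→5 2:y→2,3→5,r→6 3:y→7,3→3,r→8 4:y→3,3→4,r→9 5:y→8,3→5,r→10 6:y→6,3→11,r→6 7:y→11,3→7,r→12 8:y→12,3→8,r→13 9:y→14,3→9,r→10 10:y→13,3→11,r→10 11:y→11,3→11,r→11 12:y→11,3→12,r→15 13:y→15,3→11,r→13 14:y→12,3→12,r→13 15:y→11,3→11,r→15 [Hopcroft].
'rr3': N↓-sim [30, 23, 12, 4] end={s13,s14,s16,s6} rej; 3/3 single-dels accept.
'3yyy': N↓-sim [30, 27, 19, 11, 3] end={s16,s20,s28} rej; 4/4 deletions ∈↓L.
'33ry3y': |S_i|=[30, 27, 23, 16, 12, 7, 2] end={s16,s20} — reject; 6/6 del acc.
3 words, ⪯-incomp.


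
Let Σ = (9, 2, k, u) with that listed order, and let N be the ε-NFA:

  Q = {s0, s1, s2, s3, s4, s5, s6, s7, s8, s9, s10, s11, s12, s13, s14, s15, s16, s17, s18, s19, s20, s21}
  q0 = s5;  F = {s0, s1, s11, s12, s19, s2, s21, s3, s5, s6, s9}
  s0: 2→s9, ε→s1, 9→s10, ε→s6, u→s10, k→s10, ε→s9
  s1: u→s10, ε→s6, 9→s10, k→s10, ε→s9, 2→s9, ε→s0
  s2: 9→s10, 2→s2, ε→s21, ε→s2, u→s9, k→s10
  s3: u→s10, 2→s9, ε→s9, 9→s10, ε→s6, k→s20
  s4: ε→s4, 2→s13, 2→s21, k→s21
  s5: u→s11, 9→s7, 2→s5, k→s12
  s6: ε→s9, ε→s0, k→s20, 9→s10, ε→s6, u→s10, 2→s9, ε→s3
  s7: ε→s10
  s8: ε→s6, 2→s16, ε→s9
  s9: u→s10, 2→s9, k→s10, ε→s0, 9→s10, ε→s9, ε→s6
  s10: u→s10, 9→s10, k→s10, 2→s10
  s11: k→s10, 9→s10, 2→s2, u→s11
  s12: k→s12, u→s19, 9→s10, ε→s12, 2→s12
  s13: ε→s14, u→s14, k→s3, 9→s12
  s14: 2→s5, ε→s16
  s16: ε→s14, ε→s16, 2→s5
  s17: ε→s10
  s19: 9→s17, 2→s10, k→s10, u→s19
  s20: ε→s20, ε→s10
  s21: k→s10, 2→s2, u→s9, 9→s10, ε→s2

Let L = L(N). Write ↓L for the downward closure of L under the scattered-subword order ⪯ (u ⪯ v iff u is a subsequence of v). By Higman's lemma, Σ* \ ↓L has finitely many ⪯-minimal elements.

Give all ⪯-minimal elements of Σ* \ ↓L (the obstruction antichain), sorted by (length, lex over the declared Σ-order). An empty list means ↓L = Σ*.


|Q|=22, |F|=11, |δ|=87 (30 ε).
min D↑ (7 st, q0=0, F={1}): 0:9→1,2→0,k→2,u→3 1:9→1,2→1,k→1,u→1 2:9→1,2→2,k→2,u→4 3:9→1,2→5,k→1,u→3 4:9→1,2→1,k→1,u→4 5:9→1,2→5,k→1,u→6 6:9→1,2→6,k→1,u→1 [Hopcroft].
'9': run [15, 3] end={s10,s17,s7} — reject; 1/1 del acc.
'uk': N↓-sim [15, 12, 2] end={s10,s20} ∉↓L; 2/2 del acc.
'ku2': N↓-sim [15, 5, 3, 1] end={s10} — reject; 3/3 deletions ∈↓L.
'u2uu': |S_i|=[15, 12, 9, 7, 1] end={s10} rej; 4/4 single-dels accept.
4 minimals (antichain).

min(Σ*\↓L) = [9, uk, ku2, u2uu].


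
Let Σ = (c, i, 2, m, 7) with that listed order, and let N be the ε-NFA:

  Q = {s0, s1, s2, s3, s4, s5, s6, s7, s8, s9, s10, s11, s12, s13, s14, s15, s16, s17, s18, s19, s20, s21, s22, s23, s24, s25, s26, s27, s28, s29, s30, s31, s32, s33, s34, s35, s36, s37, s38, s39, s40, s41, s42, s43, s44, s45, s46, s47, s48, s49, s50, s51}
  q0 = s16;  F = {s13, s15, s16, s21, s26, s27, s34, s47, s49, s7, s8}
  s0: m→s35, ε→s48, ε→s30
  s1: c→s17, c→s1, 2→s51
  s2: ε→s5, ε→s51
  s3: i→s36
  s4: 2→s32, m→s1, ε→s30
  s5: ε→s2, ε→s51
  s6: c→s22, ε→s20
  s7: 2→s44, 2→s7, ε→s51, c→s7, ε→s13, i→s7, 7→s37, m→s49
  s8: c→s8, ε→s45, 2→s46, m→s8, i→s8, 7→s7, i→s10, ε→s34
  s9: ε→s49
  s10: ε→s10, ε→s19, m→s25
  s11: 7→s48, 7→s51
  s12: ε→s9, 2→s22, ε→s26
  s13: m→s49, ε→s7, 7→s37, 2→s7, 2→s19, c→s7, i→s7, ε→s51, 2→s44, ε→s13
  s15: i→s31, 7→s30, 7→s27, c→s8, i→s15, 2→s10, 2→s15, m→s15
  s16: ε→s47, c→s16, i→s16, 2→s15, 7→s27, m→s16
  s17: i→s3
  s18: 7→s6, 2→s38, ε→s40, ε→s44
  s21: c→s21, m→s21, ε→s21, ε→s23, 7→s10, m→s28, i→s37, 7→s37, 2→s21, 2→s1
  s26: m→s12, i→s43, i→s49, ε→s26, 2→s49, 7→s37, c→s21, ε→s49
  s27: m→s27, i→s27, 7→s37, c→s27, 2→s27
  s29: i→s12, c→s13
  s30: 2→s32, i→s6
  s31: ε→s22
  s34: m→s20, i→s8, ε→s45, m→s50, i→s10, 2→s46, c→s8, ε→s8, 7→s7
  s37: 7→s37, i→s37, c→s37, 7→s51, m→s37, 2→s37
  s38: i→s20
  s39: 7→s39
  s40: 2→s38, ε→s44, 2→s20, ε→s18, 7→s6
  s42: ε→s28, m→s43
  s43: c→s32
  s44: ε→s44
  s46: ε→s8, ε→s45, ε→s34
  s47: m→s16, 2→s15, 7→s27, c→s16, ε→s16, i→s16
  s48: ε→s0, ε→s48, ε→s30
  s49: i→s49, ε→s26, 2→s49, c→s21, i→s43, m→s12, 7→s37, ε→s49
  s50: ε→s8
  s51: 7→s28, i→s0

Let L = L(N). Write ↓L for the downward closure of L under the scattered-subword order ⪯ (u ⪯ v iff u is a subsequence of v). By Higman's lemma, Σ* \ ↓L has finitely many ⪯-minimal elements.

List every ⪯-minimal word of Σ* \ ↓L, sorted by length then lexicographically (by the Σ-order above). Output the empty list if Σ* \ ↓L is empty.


min(Σ*\↓L) = [77, 2c7mci].

|Q|=52, |F|=11, |δ|=147 (44 ε).
min D↑ (8 st, q0=0, F={4}): 0:c→0,i→0,2→1,m→0,7→2 1:c→3,i→1,2→1,m→1,7→2 2:c→2,i→2,2→2,m→2,7→4 3:c→3,i→3,2→3,m→3,7→5 4:c→4,i→4,2→4,m→4,7→4 5:c→5,i→5,2→5,m→6,7→4 6:c→7,i→6,2→6,m→6,7→4 7:c→7,i→4,2→7,m→7,7→4 [Hopcroft].
'77': N↓-sim [38, 29, 14] end={s0,s10,s19,s20,s22,s25,s28,s30,s32,s35,s37,s48,…} ∉↓L; 2/2 del acc.
'2c7mci': |S_i|=[38, 36, 34, 28, 25, 20, 13] end={s0,s20,s22,s28,s3,s30,s32,s35,s36,s37,s48,s51,…} ∉↓L; 6/6 del acc.
2 obstructions.


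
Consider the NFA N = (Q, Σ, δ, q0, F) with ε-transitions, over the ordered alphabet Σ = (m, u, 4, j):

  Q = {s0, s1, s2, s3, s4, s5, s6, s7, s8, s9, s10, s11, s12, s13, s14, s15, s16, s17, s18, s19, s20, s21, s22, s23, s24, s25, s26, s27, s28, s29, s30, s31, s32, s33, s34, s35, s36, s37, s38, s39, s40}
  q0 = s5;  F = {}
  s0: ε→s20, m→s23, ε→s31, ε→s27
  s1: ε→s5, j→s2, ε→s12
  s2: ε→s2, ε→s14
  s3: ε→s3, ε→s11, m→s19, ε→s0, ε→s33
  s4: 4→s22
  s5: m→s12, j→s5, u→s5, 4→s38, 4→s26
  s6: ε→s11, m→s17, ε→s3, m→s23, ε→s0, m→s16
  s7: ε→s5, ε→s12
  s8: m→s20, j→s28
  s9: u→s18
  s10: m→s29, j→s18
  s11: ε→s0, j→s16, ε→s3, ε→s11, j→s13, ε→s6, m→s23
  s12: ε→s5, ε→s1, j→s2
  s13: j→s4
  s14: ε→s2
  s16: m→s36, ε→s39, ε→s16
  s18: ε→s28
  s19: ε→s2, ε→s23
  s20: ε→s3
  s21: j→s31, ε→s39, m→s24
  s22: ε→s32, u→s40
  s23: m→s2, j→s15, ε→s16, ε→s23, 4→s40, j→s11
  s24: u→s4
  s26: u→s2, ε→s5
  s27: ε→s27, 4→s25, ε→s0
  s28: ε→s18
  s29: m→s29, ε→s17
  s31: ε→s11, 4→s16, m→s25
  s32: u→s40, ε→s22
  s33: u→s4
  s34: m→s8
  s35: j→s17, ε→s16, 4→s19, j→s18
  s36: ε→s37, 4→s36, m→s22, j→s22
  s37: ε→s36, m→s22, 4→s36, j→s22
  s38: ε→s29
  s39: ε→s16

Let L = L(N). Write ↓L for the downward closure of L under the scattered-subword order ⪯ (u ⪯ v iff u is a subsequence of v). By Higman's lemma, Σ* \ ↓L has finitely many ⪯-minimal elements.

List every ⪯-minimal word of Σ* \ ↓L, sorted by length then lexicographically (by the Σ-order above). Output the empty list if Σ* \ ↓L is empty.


|Q|=41, |F|=0, |δ|=93 (45 ε).
min D↑ (1 st, q0=0, F={0}): 0:m→0,u→0,4→0,j→0 (ε-aug+det+¬).
ε ∈ L(D↑) — L = ∅.

Antichain: [ε].


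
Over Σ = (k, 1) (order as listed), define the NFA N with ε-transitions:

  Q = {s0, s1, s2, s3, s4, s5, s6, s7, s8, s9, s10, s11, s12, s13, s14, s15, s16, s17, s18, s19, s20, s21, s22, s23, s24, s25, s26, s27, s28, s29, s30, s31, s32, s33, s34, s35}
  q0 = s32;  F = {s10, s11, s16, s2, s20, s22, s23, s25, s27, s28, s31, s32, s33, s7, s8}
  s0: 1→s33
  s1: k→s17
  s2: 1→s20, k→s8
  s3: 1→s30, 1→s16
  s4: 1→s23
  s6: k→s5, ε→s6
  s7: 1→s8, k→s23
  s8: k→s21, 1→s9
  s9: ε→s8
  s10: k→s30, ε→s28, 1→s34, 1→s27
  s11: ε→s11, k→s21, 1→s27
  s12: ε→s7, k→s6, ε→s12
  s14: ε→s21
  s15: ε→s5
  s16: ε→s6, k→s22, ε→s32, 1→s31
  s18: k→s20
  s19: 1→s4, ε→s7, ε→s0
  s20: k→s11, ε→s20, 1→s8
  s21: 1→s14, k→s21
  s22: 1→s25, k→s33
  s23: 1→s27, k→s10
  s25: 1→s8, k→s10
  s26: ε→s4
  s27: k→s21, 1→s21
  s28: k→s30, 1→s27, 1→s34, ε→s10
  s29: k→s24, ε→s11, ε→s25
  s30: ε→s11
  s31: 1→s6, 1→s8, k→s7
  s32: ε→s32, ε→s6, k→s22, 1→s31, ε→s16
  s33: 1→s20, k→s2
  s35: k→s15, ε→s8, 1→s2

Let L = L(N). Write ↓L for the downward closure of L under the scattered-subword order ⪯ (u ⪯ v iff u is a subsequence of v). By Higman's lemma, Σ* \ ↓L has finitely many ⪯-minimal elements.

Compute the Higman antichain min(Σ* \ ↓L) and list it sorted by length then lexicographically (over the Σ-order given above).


min(Σ*\↓L) = [11k, kkkkk, kk1kk, k1kkk, k1k11, 1kk11].

|Q|=36, |F|=15, |δ|=69 (22 ε).
min D↑ (14 st, q0=0, F={11}): 0:k→1,1→2 1:k→3,1→4 2:k→5,1→6 3:k→7,1→8 4:k→9,1→6 5:k→10,1→6 6:k→11,1→6 7:k→6,1→8 8:k→12,1→6 9:k→12,1→13 10:k→9,1→13 11:k→11,1→11 12:k→11,1→13 13:k→11,1→11.
'11k': run [22, 17, 8, 3] end={s14,s21,s5} rej; 3/3 single-dels accept.
'kkkkk': run [22, 18, 14, 12, 7, 2] end={s14,s21} rej; 5/5 del acc.
'kk1kk': run [22, 18, 14, 8, 4, 2] end={s14,s21} rej; 5/5 single-dels accept.
'k1kkk': run [22, 18, 12, 8, 5, 2] end={s14,s21} ∉↓L; 5/5 single-dels accept.
'k1k11': N↓-sim [22, 18, 12, 8, 4, 2] end={s14,s21} — reject; 5/5 deletions ∈↓L.
'1kk11': |S_i|=[22, 17, 13, 9, 4, 2] end={s14,s21} rej; 5/5 deletions ∈↓L.
6 obstructions.


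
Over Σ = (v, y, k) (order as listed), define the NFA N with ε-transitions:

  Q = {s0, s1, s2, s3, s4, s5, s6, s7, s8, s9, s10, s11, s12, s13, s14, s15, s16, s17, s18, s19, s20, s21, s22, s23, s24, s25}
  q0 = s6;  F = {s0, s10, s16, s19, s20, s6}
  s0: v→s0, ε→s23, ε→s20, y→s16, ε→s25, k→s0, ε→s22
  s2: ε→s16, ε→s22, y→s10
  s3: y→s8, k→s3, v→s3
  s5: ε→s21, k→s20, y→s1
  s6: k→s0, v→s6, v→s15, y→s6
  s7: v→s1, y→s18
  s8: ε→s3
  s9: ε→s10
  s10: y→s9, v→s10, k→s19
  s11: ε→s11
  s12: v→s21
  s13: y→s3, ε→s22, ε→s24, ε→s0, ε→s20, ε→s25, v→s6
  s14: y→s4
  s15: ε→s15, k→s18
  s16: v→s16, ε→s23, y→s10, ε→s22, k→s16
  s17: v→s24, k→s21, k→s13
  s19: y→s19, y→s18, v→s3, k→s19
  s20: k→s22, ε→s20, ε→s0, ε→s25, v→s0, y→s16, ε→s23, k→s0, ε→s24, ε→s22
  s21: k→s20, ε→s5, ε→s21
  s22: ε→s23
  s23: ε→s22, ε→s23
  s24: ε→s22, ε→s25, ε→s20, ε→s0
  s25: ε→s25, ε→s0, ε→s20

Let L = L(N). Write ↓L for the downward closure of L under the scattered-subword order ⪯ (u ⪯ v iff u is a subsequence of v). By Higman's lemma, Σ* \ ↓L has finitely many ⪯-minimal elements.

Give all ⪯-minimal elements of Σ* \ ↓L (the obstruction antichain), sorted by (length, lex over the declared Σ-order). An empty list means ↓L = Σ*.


|Q|=26, |F|=6, |δ|=74 (36 ε).
min D↑ (6 st, q0=0, F={5}): 0:v→0,y→0,k→1 1:v→1,y→2,k→1 2:v→2,y→3,k→2 3:v→3,y→3,k→4 4:v→5,y→4,k→4 5:v→5,y→5,k→5 (ε-aug+det+¬).
'kyykv': |S_i|=[15, 13, 9, 6, 4, 2] end={s3,s8} — reject; 5/5 single-dels accept.
1 words, ⪯-incomp.

A = [kyykv].


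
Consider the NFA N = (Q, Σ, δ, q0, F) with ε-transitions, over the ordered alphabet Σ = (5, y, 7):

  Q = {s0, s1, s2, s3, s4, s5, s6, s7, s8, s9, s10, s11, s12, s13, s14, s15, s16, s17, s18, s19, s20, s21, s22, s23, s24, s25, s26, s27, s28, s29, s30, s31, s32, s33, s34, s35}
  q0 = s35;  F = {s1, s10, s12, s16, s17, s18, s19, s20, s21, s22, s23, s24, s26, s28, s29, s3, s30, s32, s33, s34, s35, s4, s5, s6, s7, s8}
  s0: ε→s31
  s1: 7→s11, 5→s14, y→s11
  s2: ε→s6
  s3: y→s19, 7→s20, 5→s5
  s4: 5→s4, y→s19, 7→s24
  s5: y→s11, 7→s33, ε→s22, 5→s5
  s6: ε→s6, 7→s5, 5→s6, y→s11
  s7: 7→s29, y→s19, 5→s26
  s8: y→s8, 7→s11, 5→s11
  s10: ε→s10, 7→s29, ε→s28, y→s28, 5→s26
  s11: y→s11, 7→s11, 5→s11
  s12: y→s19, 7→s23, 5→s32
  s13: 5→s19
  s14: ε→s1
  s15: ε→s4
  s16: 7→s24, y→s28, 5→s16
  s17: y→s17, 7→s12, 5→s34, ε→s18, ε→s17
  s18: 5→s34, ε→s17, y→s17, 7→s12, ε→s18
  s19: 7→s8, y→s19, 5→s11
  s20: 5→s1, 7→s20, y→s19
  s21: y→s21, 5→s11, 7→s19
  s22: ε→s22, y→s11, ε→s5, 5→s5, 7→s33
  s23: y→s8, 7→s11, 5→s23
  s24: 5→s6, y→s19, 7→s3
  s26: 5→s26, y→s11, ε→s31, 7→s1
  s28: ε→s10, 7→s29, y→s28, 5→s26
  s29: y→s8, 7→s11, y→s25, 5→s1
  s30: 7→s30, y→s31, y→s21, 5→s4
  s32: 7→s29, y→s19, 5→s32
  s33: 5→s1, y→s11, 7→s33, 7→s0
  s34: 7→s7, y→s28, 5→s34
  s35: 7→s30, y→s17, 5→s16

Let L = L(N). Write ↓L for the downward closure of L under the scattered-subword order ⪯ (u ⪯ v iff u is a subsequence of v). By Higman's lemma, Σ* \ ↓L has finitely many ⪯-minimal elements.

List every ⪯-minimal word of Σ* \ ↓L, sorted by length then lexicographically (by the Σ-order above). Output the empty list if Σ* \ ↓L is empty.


|Q|=36, |F|=26, |δ|=101 (16 ε).
min D↑ (24 st, q0=0, F={18}): 0:5→1,y→2,7→3 1:5→1,y→4,7→5 2:5→6,y→2,7→7 3:5→8,y→9,7→3 4:5→10,y→4,7→11 5:5→12,y→13,7→14 6:5→6,y→4,7→15 7:5→16,y→13,7→17 8:5→8,y→13,7→5 9:5→18,y→9,7→13 10:5→10,y→18,7→19 11:5→19,y→20,7→18 12:5→12,y→18,7→21 13:5→18,y→13,7→20 14:5→21,y→13,7→22 15:5→10,y→13,7→11 16:5→16,y→13,7→11 17:5→17,y→20,7→18 18:5→18,y→18,7→18 19:5→19,y→18,7→18 20:5→18,y→20,7→18 21:5→21,y→18,7→23 22:5→19,y→13,7→22 23:5→19,y→18,7→23 [Hopcroft].
'7y5': N↓-sim [31, 24, 6, 1] end={s11} ∉↓L; 3/3 del acc.
'5y5y': run [31, 25, 11, 5, 1] end={s11} rej; 4/4 deletions ∈↓L.
'5y77': |S_i|=[31, 25, 11, 6, 1] end={s11} — reject; 4/4 single-dels accept.
'575y': |S_i|=[31, 25, 18, 10, 1] end={s11} ∉↓L; 4/4 del acc.
'y777': run [31, 19, 13, 7, 1] end={s11} — reject; 4/4 deletions ∈↓L.
'577757': run [31, 25, 18, 14, 9, 3, 1] end={s11} rej; 6/6 del acc.
6 words, ⪯-incomp.

Antichain: [7y5, 5y5y, 5y77, 575y, y777, 577757].


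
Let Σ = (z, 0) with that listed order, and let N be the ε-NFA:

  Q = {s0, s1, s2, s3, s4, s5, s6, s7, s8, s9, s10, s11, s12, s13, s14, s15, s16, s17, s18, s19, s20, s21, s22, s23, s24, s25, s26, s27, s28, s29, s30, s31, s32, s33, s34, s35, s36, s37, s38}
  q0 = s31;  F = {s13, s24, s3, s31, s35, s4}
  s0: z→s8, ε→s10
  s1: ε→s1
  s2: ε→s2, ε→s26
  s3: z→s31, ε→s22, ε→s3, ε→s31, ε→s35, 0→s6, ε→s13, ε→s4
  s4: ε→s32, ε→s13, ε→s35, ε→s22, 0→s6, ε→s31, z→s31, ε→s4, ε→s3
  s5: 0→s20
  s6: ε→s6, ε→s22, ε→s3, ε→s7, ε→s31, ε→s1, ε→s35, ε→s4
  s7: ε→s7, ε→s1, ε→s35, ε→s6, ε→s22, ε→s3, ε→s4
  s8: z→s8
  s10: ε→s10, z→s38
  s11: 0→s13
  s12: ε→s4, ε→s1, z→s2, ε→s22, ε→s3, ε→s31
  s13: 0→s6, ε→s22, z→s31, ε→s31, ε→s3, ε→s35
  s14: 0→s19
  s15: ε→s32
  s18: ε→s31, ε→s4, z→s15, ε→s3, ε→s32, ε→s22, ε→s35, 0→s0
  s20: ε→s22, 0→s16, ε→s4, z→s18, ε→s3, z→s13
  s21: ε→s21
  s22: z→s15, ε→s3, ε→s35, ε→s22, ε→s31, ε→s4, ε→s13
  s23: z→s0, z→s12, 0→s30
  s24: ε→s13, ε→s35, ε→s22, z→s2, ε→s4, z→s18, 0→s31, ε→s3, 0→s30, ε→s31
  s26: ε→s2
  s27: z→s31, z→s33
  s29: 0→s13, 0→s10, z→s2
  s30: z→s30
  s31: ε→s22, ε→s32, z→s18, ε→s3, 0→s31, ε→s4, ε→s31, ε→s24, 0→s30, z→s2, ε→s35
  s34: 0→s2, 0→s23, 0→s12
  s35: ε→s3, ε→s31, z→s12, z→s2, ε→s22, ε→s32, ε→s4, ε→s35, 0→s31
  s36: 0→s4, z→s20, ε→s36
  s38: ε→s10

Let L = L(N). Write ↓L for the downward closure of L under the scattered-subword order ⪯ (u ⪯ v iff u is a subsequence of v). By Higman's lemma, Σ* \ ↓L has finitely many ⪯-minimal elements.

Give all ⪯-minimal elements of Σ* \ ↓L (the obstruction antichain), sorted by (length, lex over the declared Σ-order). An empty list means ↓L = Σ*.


A = [].

|Q|=39, |F|=6, |δ|=125 (81 ε).
min D↑ (1 st, q0=0, F={}): 0:z→0,0→0.
L(D↑) = ∅; no obstructions.


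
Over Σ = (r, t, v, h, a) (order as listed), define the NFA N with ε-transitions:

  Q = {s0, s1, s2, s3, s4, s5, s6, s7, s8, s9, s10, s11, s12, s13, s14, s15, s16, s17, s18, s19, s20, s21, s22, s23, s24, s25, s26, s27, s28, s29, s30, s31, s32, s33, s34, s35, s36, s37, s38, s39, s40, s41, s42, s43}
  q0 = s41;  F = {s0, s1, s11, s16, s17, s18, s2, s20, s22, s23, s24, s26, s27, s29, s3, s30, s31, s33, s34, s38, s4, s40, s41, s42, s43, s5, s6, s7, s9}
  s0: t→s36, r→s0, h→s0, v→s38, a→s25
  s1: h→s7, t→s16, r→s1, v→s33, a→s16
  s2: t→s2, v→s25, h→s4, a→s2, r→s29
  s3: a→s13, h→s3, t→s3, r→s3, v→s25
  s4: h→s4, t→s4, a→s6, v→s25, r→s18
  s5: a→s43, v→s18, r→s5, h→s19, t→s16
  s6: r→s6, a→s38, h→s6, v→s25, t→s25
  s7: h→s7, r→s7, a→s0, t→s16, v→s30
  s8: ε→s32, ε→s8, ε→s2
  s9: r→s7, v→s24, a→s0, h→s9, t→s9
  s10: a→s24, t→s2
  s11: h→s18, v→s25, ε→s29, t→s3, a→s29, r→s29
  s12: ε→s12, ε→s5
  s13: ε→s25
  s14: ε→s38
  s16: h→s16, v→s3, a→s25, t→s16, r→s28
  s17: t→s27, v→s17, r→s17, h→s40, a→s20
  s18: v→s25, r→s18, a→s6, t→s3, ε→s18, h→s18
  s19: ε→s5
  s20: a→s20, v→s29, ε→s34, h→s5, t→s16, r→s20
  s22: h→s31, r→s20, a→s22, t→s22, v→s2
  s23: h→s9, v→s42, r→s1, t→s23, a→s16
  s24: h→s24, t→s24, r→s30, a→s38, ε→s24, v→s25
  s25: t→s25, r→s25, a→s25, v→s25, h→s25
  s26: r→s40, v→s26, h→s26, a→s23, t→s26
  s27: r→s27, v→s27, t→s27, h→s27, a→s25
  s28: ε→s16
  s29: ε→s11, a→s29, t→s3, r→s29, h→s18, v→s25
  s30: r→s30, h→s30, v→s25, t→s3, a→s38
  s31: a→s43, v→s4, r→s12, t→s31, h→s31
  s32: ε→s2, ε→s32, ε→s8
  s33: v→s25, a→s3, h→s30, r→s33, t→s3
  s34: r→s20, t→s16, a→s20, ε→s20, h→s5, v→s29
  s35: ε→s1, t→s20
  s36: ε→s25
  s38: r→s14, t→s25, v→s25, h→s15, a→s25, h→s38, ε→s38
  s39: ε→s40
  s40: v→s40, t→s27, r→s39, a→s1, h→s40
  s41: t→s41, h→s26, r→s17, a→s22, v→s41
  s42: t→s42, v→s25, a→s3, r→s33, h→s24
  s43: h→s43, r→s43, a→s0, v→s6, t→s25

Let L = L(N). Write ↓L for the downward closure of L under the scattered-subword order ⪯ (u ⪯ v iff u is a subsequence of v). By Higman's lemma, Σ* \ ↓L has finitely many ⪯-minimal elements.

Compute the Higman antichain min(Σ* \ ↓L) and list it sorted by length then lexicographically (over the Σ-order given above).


|Q|=44, |F|=29, |δ|=176 (22 ε).
min D↑ (28 st, q0=0, F={10}): 0:r→1,t→0,v→0,h→2,a→3 1:r→1,t→4,v→1,h→5,a→6 2:r→5,t→2,v→2,h→2,a→7 3:r→6,t→3,v→8,h→9,a→3 4:r→4,t→4,v→4,h→4,a→10 5:r→5,t→4,v→5,h→5,a→11 6:r→6,t→12,v→13,h→14,a→6 7:r→11,t→7,v→15,h→16,a→12 8:r→13,t→8,v→10,h→17,a→8 9:r→14,t→9,v→17,h→9,a→18 10:r→10,t→10,v→10,h→10,a→10 11:r→11,t→12,v→19,h→20,a→12 12:r→12,t→12,v→21,h→12,a→10 13:r→13,t→21,v→10,h→22,a→13 14:r→14,t→12,v→22,h→14,a→18 15:r→19,t→15,v→10,h→23,a→21 16:r→20,t→16,v→23,h→16,a→24 17:r→22,t→17,v→10,h→17,a→25 18:r→18,t→10,v→25,h→18,a→24 19:r→19,t→21,v→10,h→26,a→21 20:r→20,t→12,v→26,h→20,a→24 21:r→21,t→21,v→10,h→21,a→10 22:r→22,t→21,v→10,h→22,a→25 23:r→26,t→23,v→10,h→23,a→27 24:r→24,t→10,v→27,h→24,a→10 25:r→25,t→10,v→10,h→25,a→27 26:r→26,t→21,v→10,h→26,a→27 27:r→27,t→10,v→10,h→27,a→10 [Hopcroft].
'rta': run [38, 28, 7, 2] end={s13,s25} — reject; 3/3 del acc.
'avv': N↓-sim [38, 32, 16, 1] end={s25} rej; 3/3 del acc.
'haaa': run [38, 30, 20, 10, 2] end={s13,s25} ∉↓L; 4/4 del acc.
'ahat': |S_i|=[38, 32, 22, 9, 2] end={s25,s36} rej; 4/4 single-dels accept.
4 words, ⪯-incomp.

min(Σ*\↓L) = [rta, avv, haaa, ahat].


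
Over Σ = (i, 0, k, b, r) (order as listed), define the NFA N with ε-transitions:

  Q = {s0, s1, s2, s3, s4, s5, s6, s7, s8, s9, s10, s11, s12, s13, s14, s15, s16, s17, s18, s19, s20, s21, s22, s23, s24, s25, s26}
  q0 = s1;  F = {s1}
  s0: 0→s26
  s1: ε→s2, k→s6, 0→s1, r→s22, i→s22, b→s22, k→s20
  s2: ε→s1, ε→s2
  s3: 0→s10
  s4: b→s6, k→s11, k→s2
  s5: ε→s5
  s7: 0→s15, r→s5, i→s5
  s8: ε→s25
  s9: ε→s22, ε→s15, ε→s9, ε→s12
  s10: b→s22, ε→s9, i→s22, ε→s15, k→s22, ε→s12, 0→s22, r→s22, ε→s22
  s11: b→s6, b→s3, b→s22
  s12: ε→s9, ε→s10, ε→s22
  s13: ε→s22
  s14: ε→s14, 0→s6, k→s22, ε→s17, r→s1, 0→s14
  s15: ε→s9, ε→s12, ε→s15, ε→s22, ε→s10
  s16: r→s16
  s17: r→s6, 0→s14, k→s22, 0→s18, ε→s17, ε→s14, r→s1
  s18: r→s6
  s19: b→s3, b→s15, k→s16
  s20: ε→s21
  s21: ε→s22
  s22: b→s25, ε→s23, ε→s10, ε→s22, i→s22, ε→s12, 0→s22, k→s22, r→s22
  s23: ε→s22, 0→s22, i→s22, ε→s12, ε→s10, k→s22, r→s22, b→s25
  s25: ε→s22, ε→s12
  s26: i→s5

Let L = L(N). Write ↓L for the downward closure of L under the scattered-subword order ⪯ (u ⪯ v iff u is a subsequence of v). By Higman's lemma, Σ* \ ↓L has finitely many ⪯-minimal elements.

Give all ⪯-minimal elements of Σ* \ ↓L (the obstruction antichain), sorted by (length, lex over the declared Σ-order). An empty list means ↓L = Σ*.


|Q|=27, |F|=1, |δ|=84 (37 ε).
min D↑ (2 st, q0=0, F={1}): 0:i→1,0→0,k→1,b→1,r→1 1:i→1,0→1,k→1,b→1,r→1.
'i': run [12, 7] end={s10,s12,s15,s22,s23,s25,s9} rej; 1/1 del acc.
'k': run [12, 10] end={s10,s12,s15,s20,s21,s22,s23,s25,s6,s9} — reject; 1/1 deletions ∈↓L.
'b': run [12, 7] end={s10,s12,s15,s22,s23,s25,s9} — reject; 1/1 del acc.
'r': N↓-sim [12, 7] end={s10,s12,s15,s22,s23,s25,s9} ∉↓L; 1/1 del acc.
4 obstructions.

min(Σ*\↓L) = [i, k, b, r].


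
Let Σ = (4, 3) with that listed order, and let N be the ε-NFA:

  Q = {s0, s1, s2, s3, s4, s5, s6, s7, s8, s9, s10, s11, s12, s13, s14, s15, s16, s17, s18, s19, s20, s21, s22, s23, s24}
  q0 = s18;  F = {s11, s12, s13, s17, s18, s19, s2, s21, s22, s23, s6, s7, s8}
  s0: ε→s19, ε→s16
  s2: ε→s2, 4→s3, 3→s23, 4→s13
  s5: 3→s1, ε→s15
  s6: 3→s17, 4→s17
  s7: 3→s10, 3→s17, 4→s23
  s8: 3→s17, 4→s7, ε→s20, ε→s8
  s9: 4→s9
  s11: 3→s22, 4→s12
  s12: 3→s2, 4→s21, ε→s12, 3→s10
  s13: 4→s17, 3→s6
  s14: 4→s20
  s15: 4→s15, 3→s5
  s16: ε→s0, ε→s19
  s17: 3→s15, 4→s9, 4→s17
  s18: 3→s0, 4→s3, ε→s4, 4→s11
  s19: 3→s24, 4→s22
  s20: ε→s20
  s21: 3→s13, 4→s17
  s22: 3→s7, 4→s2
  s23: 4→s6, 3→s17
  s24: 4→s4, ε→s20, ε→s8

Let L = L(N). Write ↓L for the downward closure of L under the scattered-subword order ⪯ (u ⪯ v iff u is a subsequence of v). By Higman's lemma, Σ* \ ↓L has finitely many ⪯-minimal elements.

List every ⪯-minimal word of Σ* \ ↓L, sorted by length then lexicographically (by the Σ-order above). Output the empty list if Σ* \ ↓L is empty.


|Q|=25, |F|=13, |δ|=50 (13 ε).
min D↑ (14 st, q0=0, F={12}): 0:4→1,3→2 1:4→3,3→4 2:4→4,3→5 3:4→6,3→7 4:4→7,3→8 5:4→8,3→9 6:4→9,3→10 7:4→10,3→11 8:4→11,3→9 9:4→9,3→12 10:4→9,3→13 11:4→13,3→9 12:4→12,3→12 13:4→9,3→9 (ε-aug+det+¬).
'3333': run [24, 20, 13, 6, 3] end={s1,s15,s5} ∉↓L; 4/4 single-dels accept.
'44443': |S_i|=[24, 17, 13, 9, 5, 3] end={s1,s15,s5} ∉↓L; 5/5 del acc.
2 obstructions.

min(Σ*\↓L) = [3333, 44443].


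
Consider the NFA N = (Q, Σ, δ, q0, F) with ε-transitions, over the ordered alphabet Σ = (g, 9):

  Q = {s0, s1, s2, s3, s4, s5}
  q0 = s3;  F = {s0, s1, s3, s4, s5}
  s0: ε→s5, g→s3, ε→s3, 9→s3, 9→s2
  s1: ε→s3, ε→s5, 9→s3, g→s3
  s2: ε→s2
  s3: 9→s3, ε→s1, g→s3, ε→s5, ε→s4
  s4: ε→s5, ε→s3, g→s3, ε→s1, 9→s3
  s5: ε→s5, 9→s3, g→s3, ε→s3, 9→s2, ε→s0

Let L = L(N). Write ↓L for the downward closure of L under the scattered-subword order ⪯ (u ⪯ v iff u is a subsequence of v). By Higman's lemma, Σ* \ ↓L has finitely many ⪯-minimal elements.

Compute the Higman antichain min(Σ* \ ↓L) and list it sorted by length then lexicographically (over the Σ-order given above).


Antichain: [].

|Q|=6, |F|=5, |δ|=26 (14 ε).
min D↑ (1 st, q0=0, F={}): 0:g→0,9→0 [Hopcroft].
L(D↑) = ∅ ⇒ ↓L = Σ*.


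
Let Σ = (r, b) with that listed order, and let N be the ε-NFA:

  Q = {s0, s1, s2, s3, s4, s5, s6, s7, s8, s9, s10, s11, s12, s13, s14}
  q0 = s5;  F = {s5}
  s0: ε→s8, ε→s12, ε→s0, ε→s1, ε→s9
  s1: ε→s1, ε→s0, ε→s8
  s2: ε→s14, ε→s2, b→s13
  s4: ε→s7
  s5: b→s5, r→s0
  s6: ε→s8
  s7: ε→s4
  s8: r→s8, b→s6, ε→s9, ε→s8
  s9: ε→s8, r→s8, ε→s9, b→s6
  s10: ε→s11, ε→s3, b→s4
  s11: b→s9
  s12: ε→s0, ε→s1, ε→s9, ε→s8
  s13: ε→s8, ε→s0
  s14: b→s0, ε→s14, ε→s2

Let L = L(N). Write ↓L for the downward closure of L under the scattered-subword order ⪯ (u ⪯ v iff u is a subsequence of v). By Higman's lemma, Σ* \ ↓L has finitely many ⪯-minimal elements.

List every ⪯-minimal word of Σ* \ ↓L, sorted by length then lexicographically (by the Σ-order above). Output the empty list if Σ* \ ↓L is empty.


|Q|=15, |F|=1, |δ|=37 (27 ε).
min D↑ (2 st, q0=0, F={1}): 0:r→1,b→0 1:r→1,b→1.
'r': N↓-sim [7, 6] end={s0,s1,s12,s6,s8,s9} rej; 1/1 single-dels accept.
1 words, ⪯-incomp.

A = [r].


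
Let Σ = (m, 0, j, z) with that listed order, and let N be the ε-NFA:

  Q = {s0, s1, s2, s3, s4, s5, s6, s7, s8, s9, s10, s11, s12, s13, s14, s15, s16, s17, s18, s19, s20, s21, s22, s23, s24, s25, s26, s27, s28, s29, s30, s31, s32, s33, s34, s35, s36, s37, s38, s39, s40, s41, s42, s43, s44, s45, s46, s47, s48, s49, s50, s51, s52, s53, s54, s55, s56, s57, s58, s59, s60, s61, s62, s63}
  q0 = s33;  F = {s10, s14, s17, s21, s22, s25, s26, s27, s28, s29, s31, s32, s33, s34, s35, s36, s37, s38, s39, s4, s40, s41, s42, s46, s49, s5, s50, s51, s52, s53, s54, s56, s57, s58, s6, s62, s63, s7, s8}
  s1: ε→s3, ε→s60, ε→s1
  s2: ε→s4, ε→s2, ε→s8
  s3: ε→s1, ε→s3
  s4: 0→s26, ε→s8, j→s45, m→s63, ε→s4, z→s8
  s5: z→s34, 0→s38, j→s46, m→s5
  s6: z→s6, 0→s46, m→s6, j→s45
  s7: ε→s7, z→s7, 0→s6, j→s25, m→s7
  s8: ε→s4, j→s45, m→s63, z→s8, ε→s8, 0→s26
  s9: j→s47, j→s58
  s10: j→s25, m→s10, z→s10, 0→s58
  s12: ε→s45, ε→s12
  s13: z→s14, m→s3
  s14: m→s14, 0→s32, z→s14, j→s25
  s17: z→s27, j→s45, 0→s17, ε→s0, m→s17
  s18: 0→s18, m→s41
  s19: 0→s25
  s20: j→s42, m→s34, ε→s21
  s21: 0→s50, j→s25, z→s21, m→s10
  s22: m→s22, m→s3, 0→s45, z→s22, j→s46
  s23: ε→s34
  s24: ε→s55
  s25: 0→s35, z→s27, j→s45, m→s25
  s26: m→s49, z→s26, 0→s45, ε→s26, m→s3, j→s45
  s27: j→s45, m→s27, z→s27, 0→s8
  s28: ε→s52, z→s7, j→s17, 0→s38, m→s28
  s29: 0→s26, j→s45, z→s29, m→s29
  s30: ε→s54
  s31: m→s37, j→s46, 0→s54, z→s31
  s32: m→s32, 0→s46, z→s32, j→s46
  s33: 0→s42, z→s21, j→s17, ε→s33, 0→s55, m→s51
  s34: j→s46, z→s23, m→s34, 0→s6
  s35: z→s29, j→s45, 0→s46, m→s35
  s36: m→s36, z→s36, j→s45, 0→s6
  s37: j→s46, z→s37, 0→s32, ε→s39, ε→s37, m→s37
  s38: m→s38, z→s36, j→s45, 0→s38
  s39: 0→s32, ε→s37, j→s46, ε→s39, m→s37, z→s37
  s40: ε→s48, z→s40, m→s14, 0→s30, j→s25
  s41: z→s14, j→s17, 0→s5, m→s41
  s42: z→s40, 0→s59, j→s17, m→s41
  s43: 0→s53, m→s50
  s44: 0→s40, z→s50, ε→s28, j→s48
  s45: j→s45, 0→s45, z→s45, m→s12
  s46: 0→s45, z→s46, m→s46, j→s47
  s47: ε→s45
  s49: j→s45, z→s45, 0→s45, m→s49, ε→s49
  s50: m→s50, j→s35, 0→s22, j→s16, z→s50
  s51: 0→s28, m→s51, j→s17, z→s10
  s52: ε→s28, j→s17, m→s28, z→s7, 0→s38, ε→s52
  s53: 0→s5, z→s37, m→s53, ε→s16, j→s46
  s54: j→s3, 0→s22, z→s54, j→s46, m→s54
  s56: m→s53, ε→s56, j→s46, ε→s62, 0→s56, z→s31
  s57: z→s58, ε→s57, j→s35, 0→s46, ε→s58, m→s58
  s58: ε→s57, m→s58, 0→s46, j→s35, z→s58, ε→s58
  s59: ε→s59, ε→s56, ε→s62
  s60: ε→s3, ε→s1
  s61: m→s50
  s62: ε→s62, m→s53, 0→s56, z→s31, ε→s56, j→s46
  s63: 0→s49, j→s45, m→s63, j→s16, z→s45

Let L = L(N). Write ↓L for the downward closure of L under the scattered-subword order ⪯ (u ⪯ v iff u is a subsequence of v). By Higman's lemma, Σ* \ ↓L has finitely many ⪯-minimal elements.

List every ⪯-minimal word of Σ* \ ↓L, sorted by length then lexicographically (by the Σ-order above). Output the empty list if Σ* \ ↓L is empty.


|Q|=64, |F|=39, |δ|=228 (47 ε).
min D↑ (35 st, q0=0, F={10}): 0:m→1,0→2,j→3,z→4 1:m→1,0→5,j→3,z→6 2:m→7,0→8,j→3,z→9 3:m→3,0→3,j→10,z→11 4:m→6,0→12,j→13,z→4 5:m→5,0→14,j→3,z→15 6:m→6,0→16,j→13,z→6 7:m→7,0→17,j→3,z→18 8:m→19,0→8,j→20,z→21 9:m→18,0→22,j→13,z→9 10:m→10,0→10,j→10,z→10 11:m→11,0→23,j→10,z→11 12:m→12,0→24,j→25,z→12 13:m→13,0→25,j→10,z→11 14:m→14,0→14,j→10,z→26 15:m→15,0→27,j→13,z→15 16:m→16,0→20,j→25,z→16 17:m→17,0→14,j→20,z→28 18:m→18,0→29,j→13,z→18 19:m→19,0→17,j→20,z→30 20:m→20,0→10,j→10,z→20 21:m→30,0→22,j→20,z→21 22:m→22,0→24,j→20,z→22 23:m→31,0→32,j→10,z→23 24:m→24,0→10,j→20,z→24 25:m→25,0→20,j→10,z→33 26:m→26,0→27,j→10,z→26 27:m→27,0→20,j→10,z→27 28:m→28,0→27,j→20,z→28 29:m→29,0→20,j→20,z→29 30:m→30,0→29,j→20,z→30 31:m→31,0→34,j→10,z→10 32:m→34,0→10,j→10,z→32 33:m→33,0→32,j→10,z→33 34:m→34,0→10,j→10,z→10.
'jj': N↓-sim [52, 19, 4] end={s12,s16,s45,s47} rej; 2/2 deletions ∈↓L.
'm00j': |S_i|=[52, 41, 32, 21, 4] end={s12,s16,s45,s47} — reject; 4/4 del acc.
'00j0': run [52, 48, 35, 8, 2] end={s12,s45} ∉↓L; 4/4 del acc.
'z000': run [52, 37, 23, 10, 2] end={s12,s45} ∉↓L; 4/4 single-dels accept.
'jz0mz': N↓-sim [52, 19, 15, 11, 8, 2] end={s12,s45} rej; 5/5 deletions ∈↓L.
5 minimals (antichain).

A = [jj, m00j, 00j0, z000, jz0mz].


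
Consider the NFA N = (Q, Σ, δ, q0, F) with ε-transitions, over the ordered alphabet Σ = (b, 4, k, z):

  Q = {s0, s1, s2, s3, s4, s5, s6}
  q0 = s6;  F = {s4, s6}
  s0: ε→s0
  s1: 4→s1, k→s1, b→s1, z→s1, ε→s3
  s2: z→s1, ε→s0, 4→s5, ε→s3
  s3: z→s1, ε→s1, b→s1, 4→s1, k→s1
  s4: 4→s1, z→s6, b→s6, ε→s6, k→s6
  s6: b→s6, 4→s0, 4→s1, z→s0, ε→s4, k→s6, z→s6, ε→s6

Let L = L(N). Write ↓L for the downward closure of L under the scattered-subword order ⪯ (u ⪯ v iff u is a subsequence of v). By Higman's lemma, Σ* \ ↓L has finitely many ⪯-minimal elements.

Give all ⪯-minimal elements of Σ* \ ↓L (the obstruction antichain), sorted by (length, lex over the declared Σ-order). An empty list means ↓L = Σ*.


A = [4].

|Q|=7, |F|=2, |δ|=28 (8 ε).
min D↑ (2 st, q0=0, F={1}): 0:b→0,4→1,k→0,z→0 1:b→1,4→1,k→1,z→1.
'4': run [5, 3] end={s0,s1,s3} ∉↓L; 1/1 single-dels accept.
1 obstructions.


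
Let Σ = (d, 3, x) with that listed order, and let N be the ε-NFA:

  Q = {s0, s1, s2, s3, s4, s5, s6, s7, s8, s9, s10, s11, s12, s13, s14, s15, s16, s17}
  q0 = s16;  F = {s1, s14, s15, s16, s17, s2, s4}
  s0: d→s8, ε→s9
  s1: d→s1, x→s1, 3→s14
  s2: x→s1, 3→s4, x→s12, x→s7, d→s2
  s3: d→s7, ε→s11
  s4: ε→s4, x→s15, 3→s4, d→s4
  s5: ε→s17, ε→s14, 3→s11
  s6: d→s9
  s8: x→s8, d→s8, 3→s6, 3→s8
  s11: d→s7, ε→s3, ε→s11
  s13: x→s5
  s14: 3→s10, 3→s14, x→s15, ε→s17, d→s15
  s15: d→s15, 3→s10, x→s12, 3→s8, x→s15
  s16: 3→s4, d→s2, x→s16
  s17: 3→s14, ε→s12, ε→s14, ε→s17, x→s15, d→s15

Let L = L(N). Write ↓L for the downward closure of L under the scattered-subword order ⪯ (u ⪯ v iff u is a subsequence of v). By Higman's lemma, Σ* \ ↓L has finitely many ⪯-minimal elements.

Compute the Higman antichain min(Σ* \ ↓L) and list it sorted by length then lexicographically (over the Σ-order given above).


|Q|=18, |F|=7, |δ|=47 (11 ε).
min D↑ (7 st, q0=0, F={6}): 0:d→1,3→2,x→0 1:d→1,3→2,x→3 2:d→2,3→2,x→4 3:d→3,3→5,x→3 4:d→4,3→6,x→4 5:d→4,3→5,x→4 6:d→6,3→6,x→6 [Hopcroft].
'3x3': |S_i|=[13, 9, 6, 4] end={s10,s6,s8,s9} rej; 3/3 del acc.
'dx3d3': N↓-sim [13, 12, 10, 8, 6, 4] end={s10,s6,s8,s9} — reject; 5/5 deletions ∈↓L.
2 obstructions.

A = [3x3, dx3d3].
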